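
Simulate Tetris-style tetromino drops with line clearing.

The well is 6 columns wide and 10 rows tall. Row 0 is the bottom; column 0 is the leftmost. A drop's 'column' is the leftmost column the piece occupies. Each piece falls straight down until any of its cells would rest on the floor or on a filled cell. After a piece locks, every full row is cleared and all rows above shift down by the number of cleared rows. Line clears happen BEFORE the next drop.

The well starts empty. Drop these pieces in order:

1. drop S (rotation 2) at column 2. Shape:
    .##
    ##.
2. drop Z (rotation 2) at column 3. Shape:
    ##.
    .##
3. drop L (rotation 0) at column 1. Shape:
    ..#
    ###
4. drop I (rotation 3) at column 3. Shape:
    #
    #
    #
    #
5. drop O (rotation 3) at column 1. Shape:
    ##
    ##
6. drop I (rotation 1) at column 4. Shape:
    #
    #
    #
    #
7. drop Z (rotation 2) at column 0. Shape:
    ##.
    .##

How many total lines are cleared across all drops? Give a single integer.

Answer: 0

Derivation:
Drop 1: S rot2 at col 2 lands with bottom-row=0; cleared 0 line(s) (total 0); column heights now [0 0 1 2 2 0], max=2
Drop 2: Z rot2 at col 3 lands with bottom-row=2; cleared 0 line(s) (total 0); column heights now [0 0 1 4 4 3], max=4
Drop 3: L rot0 at col 1 lands with bottom-row=4; cleared 0 line(s) (total 0); column heights now [0 5 5 6 4 3], max=6
Drop 4: I rot3 at col 3 lands with bottom-row=6; cleared 0 line(s) (total 0); column heights now [0 5 5 10 4 3], max=10
Drop 5: O rot3 at col 1 lands with bottom-row=5; cleared 0 line(s) (total 0); column heights now [0 7 7 10 4 3], max=10
Drop 6: I rot1 at col 4 lands with bottom-row=4; cleared 0 line(s) (total 0); column heights now [0 7 7 10 8 3], max=10
Drop 7: Z rot2 at col 0 lands with bottom-row=7; cleared 0 line(s) (total 0); column heights now [9 9 8 10 8 3], max=10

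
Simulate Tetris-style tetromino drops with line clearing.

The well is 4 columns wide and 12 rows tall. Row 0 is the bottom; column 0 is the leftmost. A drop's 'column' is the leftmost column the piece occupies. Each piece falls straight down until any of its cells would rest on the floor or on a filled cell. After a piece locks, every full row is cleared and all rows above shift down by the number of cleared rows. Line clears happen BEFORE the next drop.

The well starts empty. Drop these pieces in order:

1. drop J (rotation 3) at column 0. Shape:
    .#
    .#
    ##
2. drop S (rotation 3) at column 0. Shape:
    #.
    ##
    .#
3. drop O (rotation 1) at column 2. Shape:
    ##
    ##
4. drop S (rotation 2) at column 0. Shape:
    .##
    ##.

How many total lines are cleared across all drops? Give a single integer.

Drop 1: J rot3 at col 0 lands with bottom-row=0; cleared 0 line(s) (total 0); column heights now [1 3 0 0], max=3
Drop 2: S rot3 at col 0 lands with bottom-row=3; cleared 0 line(s) (total 0); column heights now [6 5 0 0], max=6
Drop 3: O rot1 at col 2 lands with bottom-row=0; cleared 1 line(s) (total 1); column heights now [5 4 1 1], max=5
Drop 4: S rot2 at col 0 lands with bottom-row=5; cleared 0 line(s) (total 1); column heights now [6 7 7 1], max=7

Answer: 1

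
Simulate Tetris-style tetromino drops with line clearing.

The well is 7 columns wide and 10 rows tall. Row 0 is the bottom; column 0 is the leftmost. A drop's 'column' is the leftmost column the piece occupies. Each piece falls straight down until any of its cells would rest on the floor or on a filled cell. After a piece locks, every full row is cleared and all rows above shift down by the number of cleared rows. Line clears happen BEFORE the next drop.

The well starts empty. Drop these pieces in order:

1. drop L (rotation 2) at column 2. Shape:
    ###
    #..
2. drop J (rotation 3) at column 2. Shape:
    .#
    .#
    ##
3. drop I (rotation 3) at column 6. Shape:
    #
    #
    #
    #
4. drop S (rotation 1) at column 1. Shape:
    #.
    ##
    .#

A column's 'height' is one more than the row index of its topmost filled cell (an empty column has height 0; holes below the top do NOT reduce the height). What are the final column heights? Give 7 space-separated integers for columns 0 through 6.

Drop 1: L rot2 at col 2 lands with bottom-row=0; cleared 0 line(s) (total 0); column heights now [0 0 2 2 2 0 0], max=2
Drop 2: J rot3 at col 2 lands with bottom-row=2; cleared 0 line(s) (total 0); column heights now [0 0 3 5 2 0 0], max=5
Drop 3: I rot3 at col 6 lands with bottom-row=0; cleared 0 line(s) (total 0); column heights now [0 0 3 5 2 0 4], max=5
Drop 4: S rot1 at col 1 lands with bottom-row=3; cleared 0 line(s) (total 0); column heights now [0 6 5 5 2 0 4], max=6

Answer: 0 6 5 5 2 0 4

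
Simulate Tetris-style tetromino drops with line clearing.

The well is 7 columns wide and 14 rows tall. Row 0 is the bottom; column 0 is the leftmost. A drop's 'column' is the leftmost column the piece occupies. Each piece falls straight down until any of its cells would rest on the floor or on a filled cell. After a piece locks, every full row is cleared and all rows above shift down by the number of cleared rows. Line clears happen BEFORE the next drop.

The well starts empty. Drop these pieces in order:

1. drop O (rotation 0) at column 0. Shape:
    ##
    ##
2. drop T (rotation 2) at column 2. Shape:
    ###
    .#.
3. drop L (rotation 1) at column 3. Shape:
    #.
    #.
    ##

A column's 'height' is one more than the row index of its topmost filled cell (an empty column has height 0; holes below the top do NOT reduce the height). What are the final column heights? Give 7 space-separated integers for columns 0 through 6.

Answer: 2 2 2 5 3 0 0

Derivation:
Drop 1: O rot0 at col 0 lands with bottom-row=0; cleared 0 line(s) (total 0); column heights now [2 2 0 0 0 0 0], max=2
Drop 2: T rot2 at col 2 lands with bottom-row=0; cleared 0 line(s) (total 0); column heights now [2 2 2 2 2 0 0], max=2
Drop 3: L rot1 at col 3 lands with bottom-row=2; cleared 0 line(s) (total 0); column heights now [2 2 2 5 3 0 0], max=5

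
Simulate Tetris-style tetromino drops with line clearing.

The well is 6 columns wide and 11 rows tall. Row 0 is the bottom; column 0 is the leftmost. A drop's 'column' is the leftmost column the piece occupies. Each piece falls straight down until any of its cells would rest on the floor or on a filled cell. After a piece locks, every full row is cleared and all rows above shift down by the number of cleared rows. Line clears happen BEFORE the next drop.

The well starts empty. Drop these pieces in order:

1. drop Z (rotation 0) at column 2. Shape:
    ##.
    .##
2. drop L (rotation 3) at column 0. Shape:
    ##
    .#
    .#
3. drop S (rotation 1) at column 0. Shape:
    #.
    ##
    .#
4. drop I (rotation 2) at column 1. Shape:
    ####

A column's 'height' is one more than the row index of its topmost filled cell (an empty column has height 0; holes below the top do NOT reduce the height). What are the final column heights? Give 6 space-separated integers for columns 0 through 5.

Drop 1: Z rot0 at col 2 lands with bottom-row=0; cleared 0 line(s) (total 0); column heights now [0 0 2 2 1 0], max=2
Drop 2: L rot3 at col 0 lands with bottom-row=0; cleared 0 line(s) (total 0); column heights now [3 3 2 2 1 0], max=3
Drop 3: S rot1 at col 0 lands with bottom-row=3; cleared 0 line(s) (total 0); column heights now [6 5 2 2 1 0], max=6
Drop 4: I rot2 at col 1 lands with bottom-row=5; cleared 0 line(s) (total 0); column heights now [6 6 6 6 6 0], max=6

Answer: 6 6 6 6 6 0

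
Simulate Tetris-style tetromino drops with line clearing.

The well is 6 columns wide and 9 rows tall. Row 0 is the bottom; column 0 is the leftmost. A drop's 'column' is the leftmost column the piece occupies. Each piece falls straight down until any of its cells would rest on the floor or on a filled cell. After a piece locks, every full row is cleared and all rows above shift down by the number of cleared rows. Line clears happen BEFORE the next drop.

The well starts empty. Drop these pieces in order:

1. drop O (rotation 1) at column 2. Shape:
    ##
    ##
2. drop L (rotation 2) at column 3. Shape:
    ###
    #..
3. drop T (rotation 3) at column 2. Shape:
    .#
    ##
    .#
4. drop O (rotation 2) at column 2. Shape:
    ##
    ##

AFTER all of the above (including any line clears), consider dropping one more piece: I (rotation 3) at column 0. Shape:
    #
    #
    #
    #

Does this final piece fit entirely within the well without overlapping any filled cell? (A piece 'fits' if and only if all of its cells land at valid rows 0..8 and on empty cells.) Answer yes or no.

Drop 1: O rot1 at col 2 lands with bottom-row=0; cleared 0 line(s) (total 0); column heights now [0 0 2 2 0 0], max=2
Drop 2: L rot2 at col 3 lands with bottom-row=2; cleared 0 line(s) (total 0); column heights now [0 0 2 4 4 4], max=4
Drop 3: T rot3 at col 2 lands with bottom-row=4; cleared 0 line(s) (total 0); column heights now [0 0 6 7 4 4], max=7
Drop 4: O rot2 at col 2 lands with bottom-row=7; cleared 0 line(s) (total 0); column heights now [0 0 9 9 4 4], max=9
Test piece I rot3 at col 0 (width 1): heights before test = [0 0 9 9 4 4]; fits = True

Answer: yes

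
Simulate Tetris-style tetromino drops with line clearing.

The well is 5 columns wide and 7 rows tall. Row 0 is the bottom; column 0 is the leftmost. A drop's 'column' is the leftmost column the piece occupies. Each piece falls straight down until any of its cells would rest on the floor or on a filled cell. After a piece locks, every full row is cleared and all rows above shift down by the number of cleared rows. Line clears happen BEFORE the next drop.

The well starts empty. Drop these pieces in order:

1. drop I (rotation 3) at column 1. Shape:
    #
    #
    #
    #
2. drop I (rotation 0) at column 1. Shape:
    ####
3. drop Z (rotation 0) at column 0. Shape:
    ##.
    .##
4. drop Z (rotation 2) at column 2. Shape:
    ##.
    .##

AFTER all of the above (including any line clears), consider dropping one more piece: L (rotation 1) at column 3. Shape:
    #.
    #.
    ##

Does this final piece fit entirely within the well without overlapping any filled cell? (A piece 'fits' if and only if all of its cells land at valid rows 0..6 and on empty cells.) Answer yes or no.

Drop 1: I rot3 at col 1 lands with bottom-row=0; cleared 0 line(s) (total 0); column heights now [0 4 0 0 0], max=4
Drop 2: I rot0 at col 1 lands with bottom-row=4; cleared 0 line(s) (total 0); column heights now [0 5 5 5 5], max=5
Drop 3: Z rot0 at col 0 lands with bottom-row=5; cleared 0 line(s) (total 0); column heights now [7 7 6 5 5], max=7
Drop 4: Z rot2 at col 2 lands with bottom-row=5; cleared 0 line(s) (total 0); column heights now [7 7 7 7 6], max=7
Test piece L rot1 at col 3 (width 2): heights before test = [7 7 7 7 6]; fits = False

Answer: no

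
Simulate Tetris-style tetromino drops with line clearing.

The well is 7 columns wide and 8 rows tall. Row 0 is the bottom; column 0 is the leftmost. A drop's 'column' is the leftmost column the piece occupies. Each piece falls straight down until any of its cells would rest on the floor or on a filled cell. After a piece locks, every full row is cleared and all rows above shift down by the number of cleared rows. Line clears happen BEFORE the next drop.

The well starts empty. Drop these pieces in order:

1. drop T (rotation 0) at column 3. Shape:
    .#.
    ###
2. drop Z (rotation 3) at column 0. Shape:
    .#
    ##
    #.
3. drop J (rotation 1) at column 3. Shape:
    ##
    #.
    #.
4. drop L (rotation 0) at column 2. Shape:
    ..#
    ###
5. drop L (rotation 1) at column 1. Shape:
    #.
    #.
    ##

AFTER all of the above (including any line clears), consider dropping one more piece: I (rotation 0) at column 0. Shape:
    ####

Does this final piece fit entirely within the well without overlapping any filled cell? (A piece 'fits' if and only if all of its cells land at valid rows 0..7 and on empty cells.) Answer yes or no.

Answer: no

Derivation:
Drop 1: T rot0 at col 3 lands with bottom-row=0; cleared 0 line(s) (total 0); column heights now [0 0 0 1 2 1 0], max=2
Drop 2: Z rot3 at col 0 lands with bottom-row=0; cleared 0 line(s) (total 0); column heights now [2 3 0 1 2 1 0], max=3
Drop 3: J rot1 at col 3 lands with bottom-row=1; cleared 0 line(s) (total 0); column heights now [2 3 0 4 4 1 0], max=4
Drop 4: L rot0 at col 2 lands with bottom-row=4; cleared 0 line(s) (total 0); column heights now [2 3 5 5 6 1 0], max=6
Drop 5: L rot1 at col 1 lands with bottom-row=5; cleared 0 line(s) (total 0); column heights now [2 8 6 5 6 1 0], max=8
Test piece I rot0 at col 0 (width 4): heights before test = [2 8 6 5 6 1 0]; fits = False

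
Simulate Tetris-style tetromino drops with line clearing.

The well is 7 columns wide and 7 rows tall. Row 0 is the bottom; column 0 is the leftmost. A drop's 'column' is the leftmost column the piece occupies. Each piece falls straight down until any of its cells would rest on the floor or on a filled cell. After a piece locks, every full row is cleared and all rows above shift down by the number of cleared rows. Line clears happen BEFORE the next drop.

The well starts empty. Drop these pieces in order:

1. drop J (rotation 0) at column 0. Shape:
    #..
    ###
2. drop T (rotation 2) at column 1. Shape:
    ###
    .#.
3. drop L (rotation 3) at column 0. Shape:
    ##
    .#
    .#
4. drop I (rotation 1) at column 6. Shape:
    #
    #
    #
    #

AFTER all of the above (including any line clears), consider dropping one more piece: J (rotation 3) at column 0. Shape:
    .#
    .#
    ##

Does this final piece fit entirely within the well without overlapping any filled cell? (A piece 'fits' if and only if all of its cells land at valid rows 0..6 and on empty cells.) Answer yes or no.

Answer: no

Derivation:
Drop 1: J rot0 at col 0 lands with bottom-row=0; cleared 0 line(s) (total 0); column heights now [2 1 1 0 0 0 0], max=2
Drop 2: T rot2 at col 1 lands with bottom-row=1; cleared 0 line(s) (total 0); column heights now [2 3 3 3 0 0 0], max=3
Drop 3: L rot3 at col 0 lands with bottom-row=3; cleared 0 line(s) (total 0); column heights now [6 6 3 3 0 0 0], max=6
Drop 4: I rot1 at col 6 lands with bottom-row=0; cleared 0 line(s) (total 0); column heights now [6 6 3 3 0 0 4], max=6
Test piece J rot3 at col 0 (width 2): heights before test = [6 6 3 3 0 0 4]; fits = False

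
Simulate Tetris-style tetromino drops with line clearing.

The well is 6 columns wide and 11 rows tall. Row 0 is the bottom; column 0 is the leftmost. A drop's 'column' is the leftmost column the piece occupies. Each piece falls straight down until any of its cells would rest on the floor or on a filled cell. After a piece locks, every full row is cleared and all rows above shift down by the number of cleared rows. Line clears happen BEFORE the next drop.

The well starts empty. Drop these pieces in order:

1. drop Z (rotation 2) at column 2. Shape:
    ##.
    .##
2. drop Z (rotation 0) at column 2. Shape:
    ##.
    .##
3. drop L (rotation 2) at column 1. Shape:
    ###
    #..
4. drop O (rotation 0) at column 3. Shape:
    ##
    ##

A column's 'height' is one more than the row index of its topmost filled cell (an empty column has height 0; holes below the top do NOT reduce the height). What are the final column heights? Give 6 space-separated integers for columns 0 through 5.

Answer: 0 5 5 7 7 0

Derivation:
Drop 1: Z rot2 at col 2 lands with bottom-row=0; cleared 0 line(s) (total 0); column heights now [0 0 2 2 1 0], max=2
Drop 2: Z rot0 at col 2 lands with bottom-row=2; cleared 0 line(s) (total 0); column heights now [0 0 4 4 3 0], max=4
Drop 3: L rot2 at col 1 lands with bottom-row=3; cleared 0 line(s) (total 0); column heights now [0 5 5 5 3 0], max=5
Drop 4: O rot0 at col 3 lands with bottom-row=5; cleared 0 line(s) (total 0); column heights now [0 5 5 7 7 0], max=7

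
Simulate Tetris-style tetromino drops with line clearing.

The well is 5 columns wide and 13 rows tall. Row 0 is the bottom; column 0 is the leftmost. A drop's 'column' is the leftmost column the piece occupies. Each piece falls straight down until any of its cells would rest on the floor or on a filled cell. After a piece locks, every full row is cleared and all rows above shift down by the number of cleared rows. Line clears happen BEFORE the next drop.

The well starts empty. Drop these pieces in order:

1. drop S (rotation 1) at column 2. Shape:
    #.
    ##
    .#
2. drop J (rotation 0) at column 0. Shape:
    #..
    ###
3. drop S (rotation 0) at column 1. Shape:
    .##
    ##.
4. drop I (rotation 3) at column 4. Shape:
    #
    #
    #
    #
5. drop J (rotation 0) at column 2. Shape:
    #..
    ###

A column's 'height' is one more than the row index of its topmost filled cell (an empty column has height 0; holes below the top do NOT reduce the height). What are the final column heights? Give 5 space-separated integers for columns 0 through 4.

Answer: 5 5 8 7 7

Derivation:
Drop 1: S rot1 at col 2 lands with bottom-row=0; cleared 0 line(s) (total 0); column heights now [0 0 3 2 0], max=3
Drop 2: J rot0 at col 0 lands with bottom-row=3; cleared 0 line(s) (total 0); column heights now [5 4 4 2 0], max=5
Drop 3: S rot0 at col 1 lands with bottom-row=4; cleared 0 line(s) (total 0); column heights now [5 5 6 6 0], max=6
Drop 4: I rot3 at col 4 lands with bottom-row=0; cleared 0 line(s) (total 0); column heights now [5 5 6 6 4], max=6
Drop 5: J rot0 at col 2 lands with bottom-row=6; cleared 0 line(s) (total 0); column heights now [5 5 8 7 7], max=8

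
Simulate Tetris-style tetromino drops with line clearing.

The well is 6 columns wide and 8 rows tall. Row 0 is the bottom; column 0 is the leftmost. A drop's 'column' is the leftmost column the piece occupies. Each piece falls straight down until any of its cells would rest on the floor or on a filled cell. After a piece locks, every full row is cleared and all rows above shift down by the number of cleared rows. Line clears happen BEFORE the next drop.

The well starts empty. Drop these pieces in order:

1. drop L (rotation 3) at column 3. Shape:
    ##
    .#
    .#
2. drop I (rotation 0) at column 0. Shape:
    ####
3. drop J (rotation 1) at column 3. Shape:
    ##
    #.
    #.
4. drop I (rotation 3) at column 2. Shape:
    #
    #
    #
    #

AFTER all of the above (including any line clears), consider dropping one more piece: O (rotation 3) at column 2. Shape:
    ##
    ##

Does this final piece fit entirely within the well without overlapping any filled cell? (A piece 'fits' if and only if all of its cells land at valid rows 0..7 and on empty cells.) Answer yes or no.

Drop 1: L rot3 at col 3 lands with bottom-row=0; cleared 0 line(s) (total 0); column heights now [0 0 0 3 3 0], max=3
Drop 2: I rot0 at col 0 lands with bottom-row=3; cleared 0 line(s) (total 0); column heights now [4 4 4 4 3 0], max=4
Drop 3: J rot1 at col 3 lands with bottom-row=4; cleared 0 line(s) (total 0); column heights now [4 4 4 7 7 0], max=7
Drop 4: I rot3 at col 2 lands with bottom-row=4; cleared 0 line(s) (total 0); column heights now [4 4 8 7 7 0], max=8
Test piece O rot3 at col 2 (width 2): heights before test = [4 4 8 7 7 0]; fits = False

Answer: no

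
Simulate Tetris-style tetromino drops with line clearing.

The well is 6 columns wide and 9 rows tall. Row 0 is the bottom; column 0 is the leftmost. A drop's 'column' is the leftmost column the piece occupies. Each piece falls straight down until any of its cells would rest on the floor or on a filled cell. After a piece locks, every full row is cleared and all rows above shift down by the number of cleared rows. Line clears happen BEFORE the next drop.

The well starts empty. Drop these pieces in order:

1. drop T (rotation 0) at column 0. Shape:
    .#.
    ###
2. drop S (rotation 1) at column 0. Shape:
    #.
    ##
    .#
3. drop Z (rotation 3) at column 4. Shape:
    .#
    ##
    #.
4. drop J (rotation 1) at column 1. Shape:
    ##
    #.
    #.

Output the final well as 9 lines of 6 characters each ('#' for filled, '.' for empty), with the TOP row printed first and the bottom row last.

Drop 1: T rot0 at col 0 lands with bottom-row=0; cleared 0 line(s) (total 0); column heights now [1 2 1 0 0 0], max=2
Drop 2: S rot1 at col 0 lands with bottom-row=2; cleared 0 line(s) (total 0); column heights now [5 4 1 0 0 0], max=5
Drop 3: Z rot3 at col 4 lands with bottom-row=0; cleared 0 line(s) (total 0); column heights now [5 4 1 0 2 3], max=5
Drop 4: J rot1 at col 1 lands with bottom-row=4; cleared 0 line(s) (total 0); column heights now [5 7 7 0 2 3], max=7

Answer: ......
......
.##...
.#....
##....
##....
.#...#
.#..##
###.#.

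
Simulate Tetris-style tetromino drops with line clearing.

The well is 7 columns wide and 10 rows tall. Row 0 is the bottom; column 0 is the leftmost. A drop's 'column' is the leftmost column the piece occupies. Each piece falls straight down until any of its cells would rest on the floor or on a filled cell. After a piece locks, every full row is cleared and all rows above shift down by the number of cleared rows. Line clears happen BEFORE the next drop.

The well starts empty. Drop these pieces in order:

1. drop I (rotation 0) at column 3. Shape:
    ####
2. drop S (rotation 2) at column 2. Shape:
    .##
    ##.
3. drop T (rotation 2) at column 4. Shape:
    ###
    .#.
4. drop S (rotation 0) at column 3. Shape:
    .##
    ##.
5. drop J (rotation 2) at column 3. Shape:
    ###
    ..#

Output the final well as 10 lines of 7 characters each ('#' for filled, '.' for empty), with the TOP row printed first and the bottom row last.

Drop 1: I rot0 at col 3 lands with bottom-row=0; cleared 0 line(s) (total 0); column heights now [0 0 0 1 1 1 1], max=1
Drop 2: S rot2 at col 2 lands with bottom-row=1; cleared 0 line(s) (total 0); column heights now [0 0 2 3 3 1 1], max=3
Drop 3: T rot2 at col 4 lands with bottom-row=2; cleared 0 line(s) (total 0); column heights now [0 0 2 3 4 4 4], max=4
Drop 4: S rot0 at col 3 lands with bottom-row=4; cleared 0 line(s) (total 0); column heights now [0 0 2 5 6 6 4], max=6
Drop 5: J rot2 at col 3 lands with bottom-row=6; cleared 0 line(s) (total 0); column heights now [0 0 2 8 8 8 4], max=8

Answer: .......
.......
...###.
.....#.
....##.
...##..
....###
...###.
..##...
...####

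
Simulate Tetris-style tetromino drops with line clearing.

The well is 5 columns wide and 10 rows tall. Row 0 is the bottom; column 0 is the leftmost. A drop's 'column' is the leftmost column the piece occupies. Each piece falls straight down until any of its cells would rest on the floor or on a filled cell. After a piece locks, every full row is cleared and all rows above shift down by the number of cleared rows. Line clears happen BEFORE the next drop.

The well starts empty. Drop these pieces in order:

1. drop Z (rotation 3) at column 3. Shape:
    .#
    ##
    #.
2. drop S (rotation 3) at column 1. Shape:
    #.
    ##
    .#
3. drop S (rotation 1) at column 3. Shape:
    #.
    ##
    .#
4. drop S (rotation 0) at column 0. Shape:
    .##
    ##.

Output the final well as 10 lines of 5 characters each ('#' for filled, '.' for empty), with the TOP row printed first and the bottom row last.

Answer: .....
.....
.....
.....
...#.
.####
##..#
.#..#
.####
..##.

Derivation:
Drop 1: Z rot3 at col 3 lands with bottom-row=0; cleared 0 line(s) (total 0); column heights now [0 0 0 2 3], max=3
Drop 2: S rot3 at col 1 lands with bottom-row=0; cleared 0 line(s) (total 0); column heights now [0 3 2 2 3], max=3
Drop 3: S rot1 at col 3 lands with bottom-row=3; cleared 0 line(s) (total 0); column heights now [0 3 2 6 5], max=6
Drop 4: S rot0 at col 0 lands with bottom-row=3; cleared 0 line(s) (total 0); column heights now [4 5 5 6 5], max=6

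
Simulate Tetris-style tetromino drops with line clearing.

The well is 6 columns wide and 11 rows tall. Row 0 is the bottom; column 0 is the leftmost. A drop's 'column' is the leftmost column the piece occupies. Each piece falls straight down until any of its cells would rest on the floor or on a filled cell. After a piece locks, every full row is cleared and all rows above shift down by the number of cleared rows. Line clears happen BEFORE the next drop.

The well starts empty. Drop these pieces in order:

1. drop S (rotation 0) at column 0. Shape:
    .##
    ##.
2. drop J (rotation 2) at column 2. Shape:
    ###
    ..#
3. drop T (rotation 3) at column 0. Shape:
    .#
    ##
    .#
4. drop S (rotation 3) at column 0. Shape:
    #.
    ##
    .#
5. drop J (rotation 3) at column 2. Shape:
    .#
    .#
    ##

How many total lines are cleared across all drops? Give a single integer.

Drop 1: S rot0 at col 0 lands with bottom-row=0; cleared 0 line(s) (total 0); column heights now [1 2 2 0 0 0], max=2
Drop 2: J rot2 at col 2 lands with bottom-row=1; cleared 0 line(s) (total 0); column heights now [1 2 3 3 3 0], max=3
Drop 3: T rot3 at col 0 lands with bottom-row=2; cleared 0 line(s) (total 0); column heights now [4 5 3 3 3 0], max=5
Drop 4: S rot3 at col 0 lands with bottom-row=5; cleared 0 line(s) (total 0); column heights now [8 7 3 3 3 0], max=8
Drop 5: J rot3 at col 2 lands with bottom-row=3; cleared 0 line(s) (total 0); column heights now [8 7 4 6 3 0], max=8

Answer: 0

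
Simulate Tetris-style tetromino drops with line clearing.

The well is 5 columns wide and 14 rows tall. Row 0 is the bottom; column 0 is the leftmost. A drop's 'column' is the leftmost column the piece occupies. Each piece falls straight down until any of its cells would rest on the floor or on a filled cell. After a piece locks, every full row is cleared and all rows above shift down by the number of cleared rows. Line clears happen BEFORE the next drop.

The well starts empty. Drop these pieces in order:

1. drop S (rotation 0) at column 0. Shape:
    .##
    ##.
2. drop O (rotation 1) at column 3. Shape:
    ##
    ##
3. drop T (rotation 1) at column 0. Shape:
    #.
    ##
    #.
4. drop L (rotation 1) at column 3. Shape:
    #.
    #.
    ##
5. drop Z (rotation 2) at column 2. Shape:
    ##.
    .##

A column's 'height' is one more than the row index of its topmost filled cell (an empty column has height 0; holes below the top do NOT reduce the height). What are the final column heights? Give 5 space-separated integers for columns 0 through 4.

Drop 1: S rot0 at col 0 lands with bottom-row=0; cleared 0 line(s) (total 0); column heights now [1 2 2 0 0], max=2
Drop 2: O rot1 at col 3 lands with bottom-row=0; cleared 0 line(s) (total 0); column heights now [1 2 2 2 2], max=2
Drop 3: T rot1 at col 0 lands with bottom-row=1; cleared 1 line(s) (total 1); column heights now [3 2 0 1 1], max=3
Drop 4: L rot1 at col 3 lands with bottom-row=1; cleared 0 line(s) (total 1); column heights now [3 2 0 4 2], max=4
Drop 5: Z rot2 at col 2 lands with bottom-row=4; cleared 0 line(s) (total 1); column heights now [3 2 6 6 5], max=6

Answer: 3 2 6 6 5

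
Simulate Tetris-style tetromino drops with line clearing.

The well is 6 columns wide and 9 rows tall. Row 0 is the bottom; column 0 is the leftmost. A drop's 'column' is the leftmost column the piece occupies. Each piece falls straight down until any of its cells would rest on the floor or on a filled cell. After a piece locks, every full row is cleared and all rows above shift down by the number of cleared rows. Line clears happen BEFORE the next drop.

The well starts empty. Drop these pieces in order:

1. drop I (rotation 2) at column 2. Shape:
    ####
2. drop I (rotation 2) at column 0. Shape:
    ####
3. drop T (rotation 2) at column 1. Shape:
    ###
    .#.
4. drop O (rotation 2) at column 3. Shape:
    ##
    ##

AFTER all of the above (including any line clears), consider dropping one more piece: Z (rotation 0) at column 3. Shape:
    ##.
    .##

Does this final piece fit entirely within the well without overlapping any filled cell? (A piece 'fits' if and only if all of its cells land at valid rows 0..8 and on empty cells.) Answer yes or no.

Drop 1: I rot2 at col 2 lands with bottom-row=0; cleared 0 line(s) (total 0); column heights now [0 0 1 1 1 1], max=1
Drop 2: I rot2 at col 0 lands with bottom-row=1; cleared 0 line(s) (total 0); column heights now [2 2 2 2 1 1], max=2
Drop 3: T rot2 at col 1 lands with bottom-row=2; cleared 0 line(s) (total 0); column heights now [2 4 4 4 1 1], max=4
Drop 4: O rot2 at col 3 lands with bottom-row=4; cleared 0 line(s) (total 0); column heights now [2 4 4 6 6 1], max=6
Test piece Z rot0 at col 3 (width 3): heights before test = [2 4 4 6 6 1]; fits = True

Answer: yes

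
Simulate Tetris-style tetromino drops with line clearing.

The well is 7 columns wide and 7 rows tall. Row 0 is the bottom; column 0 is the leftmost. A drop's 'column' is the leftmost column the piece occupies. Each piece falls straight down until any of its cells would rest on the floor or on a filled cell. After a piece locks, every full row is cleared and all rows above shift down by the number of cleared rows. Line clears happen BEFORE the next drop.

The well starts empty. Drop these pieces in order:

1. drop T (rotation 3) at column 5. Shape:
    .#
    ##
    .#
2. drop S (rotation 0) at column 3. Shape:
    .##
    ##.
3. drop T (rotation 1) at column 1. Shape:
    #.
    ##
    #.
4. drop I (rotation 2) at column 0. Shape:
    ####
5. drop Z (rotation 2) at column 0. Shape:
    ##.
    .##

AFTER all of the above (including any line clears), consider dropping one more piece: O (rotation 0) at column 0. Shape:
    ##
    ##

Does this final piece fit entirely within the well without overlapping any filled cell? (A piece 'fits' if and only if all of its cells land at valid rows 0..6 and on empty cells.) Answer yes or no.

Answer: no

Derivation:
Drop 1: T rot3 at col 5 lands with bottom-row=0; cleared 0 line(s) (total 0); column heights now [0 0 0 0 0 2 3], max=3
Drop 2: S rot0 at col 3 lands with bottom-row=1; cleared 0 line(s) (total 0); column heights now [0 0 0 2 3 3 3], max=3
Drop 3: T rot1 at col 1 lands with bottom-row=0; cleared 0 line(s) (total 0); column heights now [0 3 2 2 3 3 3], max=3
Drop 4: I rot2 at col 0 lands with bottom-row=3; cleared 0 line(s) (total 0); column heights now [4 4 4 4 3 3 3], max=4
Drop 5: Z rot2 at col 0 lands with bottom-row=4; cleared 0 line(s) (total 0); column heights now [6 6 5 4 3 3 3], max=6
Test piece O rot0 at col 0 (width 2): heights before test = [6 6 5 4 3 3 3]; fits = False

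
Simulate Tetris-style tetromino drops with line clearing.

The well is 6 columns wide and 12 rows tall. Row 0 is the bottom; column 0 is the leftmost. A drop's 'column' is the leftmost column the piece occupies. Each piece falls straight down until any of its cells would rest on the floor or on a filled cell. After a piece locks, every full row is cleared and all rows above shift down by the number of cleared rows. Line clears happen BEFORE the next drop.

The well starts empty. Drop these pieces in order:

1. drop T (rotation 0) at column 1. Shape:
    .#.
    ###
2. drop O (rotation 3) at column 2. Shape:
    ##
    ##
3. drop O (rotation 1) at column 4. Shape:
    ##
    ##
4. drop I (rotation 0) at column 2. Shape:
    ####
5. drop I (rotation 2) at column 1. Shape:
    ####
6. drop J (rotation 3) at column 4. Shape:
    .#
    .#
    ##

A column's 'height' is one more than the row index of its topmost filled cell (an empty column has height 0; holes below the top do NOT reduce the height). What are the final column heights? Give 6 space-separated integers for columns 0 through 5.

Drop 1: T rot0 at col 1 lands with bottom-row=0; cleared 0 line(s) (total 0); column heights now [0 1 2 1 0 0], max=2
Drop 2: O rot3 at col 2 lands with bottom-row=2; cleared 0 line(s) (total 0); column heights now [0 1 4 4 0 0], max=4
Drop 3: O rot1 at col 4 lands with bottom-row=0; cleared 0 line(s) (total 0); column heights now [0 1 4 4 2 2], max=4
Drop 4: I rot0 at col 2 lands with bottom-row=4; cleared 0 line(s) (total 0); column heights now [0 1 5 5 5 5], max=5
Drop 5: I rot2 at col 1 lands with bottom-row=5; cleared 0 line(s) (total 0); column heights now [0 6 6 6 6 5], max=6
Drop 6: J rot3 at col 4 lands with bottom-row=6; cleared 0 line(s) (total 0); column heights now [0 6 6 6 7 9], max=9

Answer: 0 6 6 6 7 9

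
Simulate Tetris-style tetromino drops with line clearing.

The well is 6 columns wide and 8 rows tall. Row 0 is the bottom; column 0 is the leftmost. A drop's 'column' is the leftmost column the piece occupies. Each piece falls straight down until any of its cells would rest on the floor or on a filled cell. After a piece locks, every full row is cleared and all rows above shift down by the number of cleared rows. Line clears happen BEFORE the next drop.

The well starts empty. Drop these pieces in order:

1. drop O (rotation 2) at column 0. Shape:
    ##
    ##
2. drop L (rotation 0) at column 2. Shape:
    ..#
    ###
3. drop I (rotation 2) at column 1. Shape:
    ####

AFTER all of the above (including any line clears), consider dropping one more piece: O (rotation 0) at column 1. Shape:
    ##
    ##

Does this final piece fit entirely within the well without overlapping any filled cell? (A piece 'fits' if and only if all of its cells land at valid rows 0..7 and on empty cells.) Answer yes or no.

Drop 1: O rot2 at col 0 lands with bottom-row=0; cleared 0 line(s) (total 0); column heights now [2 2 0 0 0 0], max=2
Drop 2: L rot0 at col 2 lands with bottom-row=0; cleared 0 line(s) (total 0); column heights now [2 2 1 1 2 0], max=2
Drop 3: I rot2 at col 1 lands with bottom-row=2; cleared 0 line(s) (total 0); column heights now [2 3 3 3 3 0], max=3
Test piece O rot0 at col 1 (width 2): heights before test = [2 3 3 3 3 0]; fits = True

Answer: yes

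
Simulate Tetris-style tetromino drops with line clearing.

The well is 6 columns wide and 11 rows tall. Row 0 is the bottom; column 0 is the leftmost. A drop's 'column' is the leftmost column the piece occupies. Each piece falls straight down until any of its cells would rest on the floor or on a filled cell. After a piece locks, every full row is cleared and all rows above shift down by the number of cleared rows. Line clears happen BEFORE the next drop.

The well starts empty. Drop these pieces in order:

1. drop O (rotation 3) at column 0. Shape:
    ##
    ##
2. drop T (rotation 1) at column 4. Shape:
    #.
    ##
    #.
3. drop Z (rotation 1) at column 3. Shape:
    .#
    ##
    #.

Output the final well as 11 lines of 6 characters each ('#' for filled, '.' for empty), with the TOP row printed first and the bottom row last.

Drop 1: O rot3 at col 0 lands with bottom-row=0; cleared 0 line(s) (total 0); column heights now [2 2 0 0 0 0], max=2
Drop 2: T rot1 at col 4 lands with bottom-row=0; cleared 0 line(s) (total 0); column heights now [2 2 0 0 3 2], max=3
Drop 3: Z rot1 at col 3 lands with bottom-row=2; cleared 0 line(s) (total 0); column heights now [2 2 0 4 5 2], max=5

Answer: ......
......
......
......
......
......
....#.
...##.
...##.
##..##
##..#.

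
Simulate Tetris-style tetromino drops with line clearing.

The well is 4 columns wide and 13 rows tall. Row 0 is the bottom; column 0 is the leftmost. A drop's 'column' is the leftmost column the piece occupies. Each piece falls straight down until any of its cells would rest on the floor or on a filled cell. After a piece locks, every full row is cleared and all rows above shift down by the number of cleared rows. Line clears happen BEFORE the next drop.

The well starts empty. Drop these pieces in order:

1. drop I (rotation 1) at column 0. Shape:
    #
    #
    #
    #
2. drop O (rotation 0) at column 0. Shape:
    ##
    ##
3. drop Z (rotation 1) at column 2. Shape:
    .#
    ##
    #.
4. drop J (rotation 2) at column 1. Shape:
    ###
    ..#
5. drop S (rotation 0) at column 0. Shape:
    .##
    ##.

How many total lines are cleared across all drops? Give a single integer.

Answer: 0

Derivation:
Drop 1: I rot1 at col 0 lands with bottom-row=0; cleared 0 line(s) (total 0); column heights now [4 0 0 0], max=4
Drop 2: O rot0 at col 0 lands with bottom-row=4; cleared 0 line(s) (total 0); column heights now [6 6 0 0], max=6
Drop 3: Z rot1 at col 2 lands with bottom-row=0; cleared 0 line(s) (total 0); column heights now [6 6 2 3], max=6
Drop 4: J rot2 at col 1 lands with bottom-row=5; cleared 0 line(s) (total 0); column heights now [6 7 7 7], max=7
Drop 5: S rot0 at col 0 lands with bottom-row=7; cleared 0 line(s) (total 0); column heights now [8 9 9 7], max=9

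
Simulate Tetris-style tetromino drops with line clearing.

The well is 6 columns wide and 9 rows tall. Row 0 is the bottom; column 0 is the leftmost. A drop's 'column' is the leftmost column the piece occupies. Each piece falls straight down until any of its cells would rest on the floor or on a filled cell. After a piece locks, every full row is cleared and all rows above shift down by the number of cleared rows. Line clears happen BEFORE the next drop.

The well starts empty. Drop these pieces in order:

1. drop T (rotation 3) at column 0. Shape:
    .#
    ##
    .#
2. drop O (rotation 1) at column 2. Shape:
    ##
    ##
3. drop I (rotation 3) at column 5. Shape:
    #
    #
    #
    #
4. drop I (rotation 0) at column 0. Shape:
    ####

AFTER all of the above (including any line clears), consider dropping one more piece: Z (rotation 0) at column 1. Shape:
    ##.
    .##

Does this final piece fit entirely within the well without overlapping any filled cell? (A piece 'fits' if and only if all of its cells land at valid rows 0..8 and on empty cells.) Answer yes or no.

Answer: yes

Derivation:
Drop 1: T rot3 at col 0 lands with bottom-row=0; cleared 0 line(s) (total 0); column heights now [2 3 0 0 0 0], max=3
Drop 2: O rot1 at col 2 lands with bottom-row=0; cleared 0 line(s) (total 0); column heights now [2 3 2 2 0 0], max=3
Drop 3: I rot3 at col 5 lands with bottom-row=0; cleared 0 line(s) (total 0); column heights now [2 3 2 2 0 4], max=4
Drop 4: I rot0 at col 0 lands with bottom-row=3; cleared 0 line(s) (total 0); column heights now [4 4 4 4 0 4], max=4
Test piece Z rot0 at col 1 (width 3): heights before test = [4 4 4 4 0 4]; fits = True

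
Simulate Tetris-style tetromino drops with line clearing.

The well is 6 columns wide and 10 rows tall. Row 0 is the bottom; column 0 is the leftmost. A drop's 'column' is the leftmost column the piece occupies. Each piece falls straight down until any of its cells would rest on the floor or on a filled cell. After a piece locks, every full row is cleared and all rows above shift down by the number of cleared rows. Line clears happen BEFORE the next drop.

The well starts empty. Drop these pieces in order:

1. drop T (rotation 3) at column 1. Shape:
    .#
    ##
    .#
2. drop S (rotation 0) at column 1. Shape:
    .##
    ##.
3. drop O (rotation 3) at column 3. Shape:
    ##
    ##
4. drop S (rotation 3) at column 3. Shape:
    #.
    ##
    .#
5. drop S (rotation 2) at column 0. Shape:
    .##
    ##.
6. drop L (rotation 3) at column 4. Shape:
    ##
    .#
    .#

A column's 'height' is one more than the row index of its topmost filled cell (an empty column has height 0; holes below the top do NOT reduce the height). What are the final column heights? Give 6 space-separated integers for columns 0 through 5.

Answer: 5 6 6 10 10 10

Derivation:
Drop 1: T rot3 at col 1 lands with bottom-row=0; cleared 0 line(s) (total 0); column heights now [0 2 3 0 0 0], max=3
Drop 2: S rot0 at col 1 lands with bottom-row=3; cleared 0 line(s) (total 0); column heights now [0 4 5 5 0 0], max=5
Drop 3: O rot3 at col 3 lands with bottom-row=5; cleared 0 line(s) (total 0); column heights now [0 4 5 7 7 0], max=7
Drop 4: S rot3 at col 3 lands with bottom-row=7; cleared 0 line(s) (total 0); column heights now [0 4 5 10 9 0], max=10
Drop 5: S rot2 at col 0 lands with bottom-row=4; cleared 0 line(s) (total 0); column heights now [5 6 6 10 9 0], max=10
Drop 6: L rot3 at col 4 lands with bottom-row=7; cleared 0 line(s) (total 0); column heights now [5 6 6 10 10 10], max=10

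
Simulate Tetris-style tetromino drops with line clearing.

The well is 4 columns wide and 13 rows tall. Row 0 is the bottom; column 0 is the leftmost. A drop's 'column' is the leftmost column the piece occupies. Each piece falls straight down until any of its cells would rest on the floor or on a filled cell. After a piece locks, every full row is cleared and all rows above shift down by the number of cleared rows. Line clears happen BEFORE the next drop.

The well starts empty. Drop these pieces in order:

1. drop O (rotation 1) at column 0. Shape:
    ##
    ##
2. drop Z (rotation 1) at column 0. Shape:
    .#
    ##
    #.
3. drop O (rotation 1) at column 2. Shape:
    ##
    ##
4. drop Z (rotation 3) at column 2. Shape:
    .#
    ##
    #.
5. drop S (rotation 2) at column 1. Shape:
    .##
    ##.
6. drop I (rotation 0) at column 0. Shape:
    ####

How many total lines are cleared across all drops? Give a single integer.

Answer: 4

Derivation:
Drop 1: O rot1 at col 0 lands with bottom-row=0; cleared 0 line(s) (total 0); column heights now [2 2 0 0], max=2
Drop 2: Z rot1 at col 0 lands with bottom-row=2; cleared 0 line(s) (total 0); column heights now [4 5 0 0], max=5
Drop 3: O rot1 at col 2 lands with bottom-row=0; cleared 2 line(s) (total 2); column heights now [2 3 0 0], max=3
Drop 4: Z rot3 at col 2 lands with bottom-row=0; cleared 1 line(s) (total 3); column heights now [1 2 1 2], max=2
Drop 5: S rot2 at col 1 lands with bottom-row=2; cleared 0 line(s) (total 3); column heights now [1 3 4 4], max=4
Drop 6: I rot0 at col 0 lands with bottom-row=4; cleared 1 line(s) (total 4); column heights now [1 3 4 4], max=4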